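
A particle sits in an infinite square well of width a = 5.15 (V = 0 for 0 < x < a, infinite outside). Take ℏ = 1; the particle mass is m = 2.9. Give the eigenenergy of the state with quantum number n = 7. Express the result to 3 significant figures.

E = 3.14

The infinite-well eigenfunctions ψ_n = √(2/a) sin(nπx/a) vanish at both walls, giving E_n = n²π²ℏ²/(2ma²).
E_7 = 7² × π² / (2 × 2.9 × 5.15²) = 3.144.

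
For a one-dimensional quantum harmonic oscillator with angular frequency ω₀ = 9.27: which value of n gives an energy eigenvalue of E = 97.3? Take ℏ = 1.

E_n = ℏω₀(n + ½) ⇒ n = E/(ℏω₀) − ½ = 97.3/9.27 − 0.5 = 9.996 → n = 10.

n = 10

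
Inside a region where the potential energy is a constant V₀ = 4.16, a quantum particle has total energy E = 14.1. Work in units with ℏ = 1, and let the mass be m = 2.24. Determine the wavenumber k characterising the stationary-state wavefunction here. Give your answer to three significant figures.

With E > V₀ the solution is oscillatory, ψ ∝ e^{±ikx} with k = √(2m(E − V₀))/ℏ.
k = √(2 × 2.24 × 9.94) = 6.673.

k = 6.67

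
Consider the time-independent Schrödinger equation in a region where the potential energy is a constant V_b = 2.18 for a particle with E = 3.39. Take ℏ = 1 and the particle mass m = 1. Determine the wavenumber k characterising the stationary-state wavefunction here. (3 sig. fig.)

With E > V_b the solution is oscillatory, ψ ∝ e^{±ikx} with k = √(2m(E − V_b))/ℏ.
k = √(2 × 1 × 1.21) = 1.556.

k = 1.56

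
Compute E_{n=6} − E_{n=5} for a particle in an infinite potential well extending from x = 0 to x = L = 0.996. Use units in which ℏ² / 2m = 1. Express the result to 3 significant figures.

E_n = n²π²ℏ²/(2mL²), so ΔE = (6² − 5²) π²ℏ²/(2mL²).
ΔE = 11 × π² / (2 × 0.5 × 0.996²) = 109.4.

ΔE = 109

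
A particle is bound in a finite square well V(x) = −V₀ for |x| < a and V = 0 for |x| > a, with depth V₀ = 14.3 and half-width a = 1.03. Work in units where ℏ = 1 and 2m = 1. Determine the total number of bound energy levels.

N = 3

The dimensionless depth is z₀ = a√(2mV₀)/ℏ = 1.03 × √(14.30) = 3.895.
A new bound state (alternating even/odd) appears each time z₀ passes a multiple of π/2, so N = ⌊2z₀/π⌋ + 1 = ⌊2.480⌋ + 1 = 3.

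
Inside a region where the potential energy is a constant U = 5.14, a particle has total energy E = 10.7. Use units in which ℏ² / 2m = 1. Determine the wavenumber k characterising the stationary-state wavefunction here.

k = 2.36

With E > U the solution is oscillatory, ψ ∝ e^{±ikx} with k = √(2m(E − U))/ℏ.
k = √(2 × 0.5 × 5.56) = 2.358.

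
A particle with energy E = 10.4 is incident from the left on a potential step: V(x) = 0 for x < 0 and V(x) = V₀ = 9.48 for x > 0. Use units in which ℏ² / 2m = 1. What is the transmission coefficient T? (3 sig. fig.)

The wavenumbers are k₁ = √(2mE)/ℏ = 3.225 on the left and k₂ = √(2m(E − V₀))/ℏ = 0.9592 on the right.
Continuity of ψ and ψ′ at the step yields the reflection amplitude r = (k₁ − k₂)/(k₁ + k₂) = 0.5415; thus R = |r|² = 0.2932, T = 0.7068.

T = 0.707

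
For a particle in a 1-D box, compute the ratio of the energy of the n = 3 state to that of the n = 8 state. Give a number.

E_n = n²π²ℏ²/(2mL²) so the ratio is n₂²/n₁² = 9/64 = 0.140625.

0.140625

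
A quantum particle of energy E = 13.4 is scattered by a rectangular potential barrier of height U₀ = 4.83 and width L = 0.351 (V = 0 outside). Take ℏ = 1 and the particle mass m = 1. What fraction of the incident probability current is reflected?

Above the barrier the interior wavenumber is k₂ = √(2m(E − U₀))/ℏ = 4.140, giving phase k₂L = 1.453.
T = [1 + U₀² sin²(k₂L) / (4E(E − U₀))]⁻¹ = 1/1.050 = 0.952.
R = 1 − T = 0.0477.

R = 0.0477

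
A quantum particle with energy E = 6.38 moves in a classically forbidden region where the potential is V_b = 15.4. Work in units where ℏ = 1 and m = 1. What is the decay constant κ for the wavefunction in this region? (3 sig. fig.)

κ = 4.25

Since E < V_b the TISE in this region is ψ'' = κ²ψ with κ = √(2m(V_b − E))/ℏ.
κ = √(2 × 1 × 9.02) = 4.247.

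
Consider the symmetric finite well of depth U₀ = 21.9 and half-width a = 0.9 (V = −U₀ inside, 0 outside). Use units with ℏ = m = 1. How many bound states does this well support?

N = 4

The dimensionless depth is z₀ = a√(2mU₀)/ℏ = 0.9 × √(43.80) = 5.956.
The even/odd transcendental equations gain one root per π/2 in z₀, giving N = 1 + ⌊2z₀/π⌋ = 1 + ⌊3.792⌋ = 4.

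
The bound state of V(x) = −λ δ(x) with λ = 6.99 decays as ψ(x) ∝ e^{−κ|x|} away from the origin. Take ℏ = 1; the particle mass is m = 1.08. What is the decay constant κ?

κ = 7.55

Integrate −(ℏ²/2m)ψ'' − λδ(x)ψ = Eψ from −ε to +ε: the ψ'' term gives ψ'(0⁺) − ψ'(0⁻) and the δ term gives −(2mλ/ℏ²)ψ(0).
With ψ ∝ e^{−κ|x|} this yields −2κ = −2mλ/ℏ², so κ = mλ/ℏ² = 7.549.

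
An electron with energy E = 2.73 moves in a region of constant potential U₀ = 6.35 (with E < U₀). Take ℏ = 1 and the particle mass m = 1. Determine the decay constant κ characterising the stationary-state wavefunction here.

Since E < U₀ the TISE in this region is ψ'' = κ²ψ with κ = √(2m(U₀ − E))/ℏ.
κ = √(2 × 1 × 3.62) = 2.691.

κ = 2.69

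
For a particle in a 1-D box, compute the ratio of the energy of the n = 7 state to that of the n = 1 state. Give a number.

49

Since E_n ∝ n², the ratio is (7/1)² = 49.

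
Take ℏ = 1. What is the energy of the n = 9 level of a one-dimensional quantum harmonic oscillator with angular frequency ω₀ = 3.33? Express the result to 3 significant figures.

Using E_n = (n + ½)ℏω₀: E_9 = 9.5 × 3.33 = 31.64.

E = 31.6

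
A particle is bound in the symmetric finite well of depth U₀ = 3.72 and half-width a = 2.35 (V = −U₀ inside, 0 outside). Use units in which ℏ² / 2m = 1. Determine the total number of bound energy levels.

Define the well-strength parameter z₀ = (a/ℏ)√(2mU₀) = 2.35 × √(2·0.5·3.72) = 4.533.
The even/odd transcendental equations gain one root per π/2 in z₀, giving N = 1 + ⌊2z₀/π⌋ = 1 + ⌊2.885⌋ = 3.

N = 3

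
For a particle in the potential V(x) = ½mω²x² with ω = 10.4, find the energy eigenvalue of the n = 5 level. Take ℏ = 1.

The oscillator eigenvalues are E_n = ℏω(n + ½), so E_5 = 10.4 × 5.5 = 57.20.

E = 57.2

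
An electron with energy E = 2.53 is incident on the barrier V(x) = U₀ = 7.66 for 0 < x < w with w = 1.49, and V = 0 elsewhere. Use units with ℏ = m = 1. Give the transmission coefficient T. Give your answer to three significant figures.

T = 0.000253

E < U₀: inside the barrier ψ ∝ e^{±κx} with κ = √(2m(U₀ − E))/ℏ = 3.203.
κw = 4.773, sinh(κw) = 59.11.
The exact tunnelling result is T⁻¹ = 1 + U₀² sinh²(κw) / [4E(U₀ − E)] = 3950, so T = 0.000253.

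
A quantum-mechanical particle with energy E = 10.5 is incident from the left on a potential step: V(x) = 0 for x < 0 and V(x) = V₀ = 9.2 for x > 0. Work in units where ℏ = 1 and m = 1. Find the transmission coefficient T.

On each side the TISE gives plane waves with k = √(2m(E − V))/ℏ: k₁ = √(2·1·10.5) = 4.583, k₂ = √(2·1·1.3) = 1.612.
Continuity of ψ and ψ′ at the step yields the reflection amplitude r = (k₁ − k₂)/(k₁ + k₂) = 0.4794; thus R = |r|² = 0.2299, T = 0.7701.

T = 0.770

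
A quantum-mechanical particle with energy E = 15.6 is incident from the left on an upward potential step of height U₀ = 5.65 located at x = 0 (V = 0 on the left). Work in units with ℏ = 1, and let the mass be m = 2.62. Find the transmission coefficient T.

On each side the TISE gives plane waves with k = √(2m(E − V))/ℏ: k₁ = √(2·2.62·15.6) = 9.041, k₂ = √(2·2.62·9.95) = 7.221.
Matching ψ and ψ′ at x = 0 gives r = (k₁ − k₂)/(k₁ + k₂), so R = r² = 0.01253 and T = 1 − R = 0.9875.

T = 0.987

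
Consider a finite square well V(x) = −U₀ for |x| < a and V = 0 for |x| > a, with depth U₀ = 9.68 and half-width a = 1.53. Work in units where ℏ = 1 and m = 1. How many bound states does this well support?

Define the well-strength parameter z₀ = (a/ℏ)√(2mU₀) = 1.53 × √(2·1·9.68) = 6.732.
The even/odd transcendental equations gain one root per π/2 in z₀, giving N = 1 + ⌊2z₀/π⌋ = 1 + ⌊4.286⌋ = 5.

N = 5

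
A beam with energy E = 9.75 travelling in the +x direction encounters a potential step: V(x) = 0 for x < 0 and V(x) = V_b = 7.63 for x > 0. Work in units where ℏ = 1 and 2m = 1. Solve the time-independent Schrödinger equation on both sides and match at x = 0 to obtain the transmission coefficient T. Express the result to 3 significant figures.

T = 0.868

On each side the TISE gives plane waves with k = √(2m(E − V))/ℏ: k₁ = √(2·½·9.75) = 3.122, k₂ = √(2·½·2.12) = 1.456.
Matching ψ and ψ′ at x = 0 gives r = (k₁ − k₂)/(k₁ + k₂), so R = r² = 0.1325 and T = 1 − R = 0.8675.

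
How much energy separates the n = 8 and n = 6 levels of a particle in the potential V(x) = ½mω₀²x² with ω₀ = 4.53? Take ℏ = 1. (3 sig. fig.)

E_n = ℏω₀(n + ½), so ΔE = (8 − 6) ℏω₀ = 2 × 4.53 = 9.060.

ΔE = 9.06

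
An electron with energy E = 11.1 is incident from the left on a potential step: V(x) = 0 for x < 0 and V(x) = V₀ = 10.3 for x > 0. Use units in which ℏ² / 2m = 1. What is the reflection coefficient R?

R = 0.333

The wavenumbers are k₁ = √(2mE)/ℏ = 3.332 on the left and k₂ = √(2m(E − V₀))/ℏ = 0.8944 on the right.
Matching ψ and ψ′ at x = 0 gives r = (k₁ − k₂)/(k₁ + k₂), so R = r² = 0.3326 and T = 1 − R = 0.6674.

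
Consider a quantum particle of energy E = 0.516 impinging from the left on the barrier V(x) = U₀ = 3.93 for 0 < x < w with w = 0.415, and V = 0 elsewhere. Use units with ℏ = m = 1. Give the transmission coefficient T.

E < U₀: inside the barrier ψ ∝ e^{±κx} with κ = √(2m(U₀ − E))/ℏ = 2.613.
κw = 1.084, sinh(κw) = 1.310.
The exact tunnelling result is T⁻¹ = 1 + U₀² sinh²(κw) / [4E(U₀ − E)] = 4.760, so T = 0.210.

T = 0.210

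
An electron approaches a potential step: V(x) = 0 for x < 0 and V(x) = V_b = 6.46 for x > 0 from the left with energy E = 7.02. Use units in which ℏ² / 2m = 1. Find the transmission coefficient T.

On each side the TISE gives plane waves with k = √(2m(E − V))/ℏ: k₁ = √(2·½·7.02) = 2.650, k₂ = √(2·½·0.56) = 0.7483.
Matching ψ and ψ′ at x = 0 gives r = (k₁ − k₂)/(k₁ + k₂), so R = r² = 0.3131 and T = 1 − R = 0.6869.

T = 0.687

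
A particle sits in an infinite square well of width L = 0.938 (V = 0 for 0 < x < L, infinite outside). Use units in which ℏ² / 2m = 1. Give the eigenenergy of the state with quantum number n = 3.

The infinite-well eigenfunctions ψ_n = √(2/L) sin(nπx/L) vanish at both walls, giving E_n = n²π²ℏ²/(2mL²).
E_3 = 3² × π² / (2 × 0.5 × 0.938²) = 101.0.

E = 101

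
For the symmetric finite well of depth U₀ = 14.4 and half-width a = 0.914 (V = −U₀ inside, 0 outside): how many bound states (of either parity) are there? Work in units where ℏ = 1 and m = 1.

N = 4

The dimensionless depth is z₀ = a√(2mU₀)/ℏ = 0.914 × √(28.80) = 4.905.
The even/odd transcendental equations gain one root per π/2 in z₀, giving N = 1 + ⌊2z₀/π⌋ = 1 + ⌊3.123⌋ = 4.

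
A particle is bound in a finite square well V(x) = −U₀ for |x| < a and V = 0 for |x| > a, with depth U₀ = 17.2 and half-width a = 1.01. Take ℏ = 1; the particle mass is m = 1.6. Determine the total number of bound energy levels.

Define the well-strength parameter z₀ = (a/ℏ)√(2mU₀) = 1.01 × √(2·1.6·17.2) = 7.493.
The even/odd transcendental equations gain one root per π/2 in z₀, giving N = 1 + ⌊2z₀/π⌋ = 1 + ⌊4.770⌋ = 5.

N = 5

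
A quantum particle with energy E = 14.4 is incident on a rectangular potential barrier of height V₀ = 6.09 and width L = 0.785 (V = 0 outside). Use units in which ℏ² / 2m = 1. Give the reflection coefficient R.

R = 0.0439

Above the barrier the interior wavenumber is k₂ = √(2m(E − V₀))/ℏ = 2.883, giving phase k₂L = 2.263.
Matching at both interfaces gives T⁻¹ = 1 + V₀² sin²(k₂L) / [4E(E − V₀)] = 1.046, hence T = 0.956.
R = 1 − T = 0.0439.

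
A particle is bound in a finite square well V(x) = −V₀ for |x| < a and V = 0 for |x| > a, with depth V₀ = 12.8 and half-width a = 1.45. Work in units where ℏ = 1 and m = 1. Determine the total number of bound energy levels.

Define the well-strength parameter z₀ = (a/ℏ)√(2mV₀) = 1.45 × √(2·1·12.8) = 7.336.
The even/odd transcendental equations gain one root per π/2 in z₀, giving N = 1 + ⌊2z₀/π⌋ = 1 + ⌊4.671⌋ = 5.

N = 5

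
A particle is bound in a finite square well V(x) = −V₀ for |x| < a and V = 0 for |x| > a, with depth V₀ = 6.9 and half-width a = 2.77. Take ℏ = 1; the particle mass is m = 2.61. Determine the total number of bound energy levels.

The dimensionless depth is z₀ = a√(2mV₀)/ℏ = 2.77 × √(36.02) = 16.62.
The even/odd transcendental equations gain one root per π/2 in z₀, giving N = 1 + ⌊2z₀/π⌋ = 1 + ⌊10.58⌋ = 11.

N = 11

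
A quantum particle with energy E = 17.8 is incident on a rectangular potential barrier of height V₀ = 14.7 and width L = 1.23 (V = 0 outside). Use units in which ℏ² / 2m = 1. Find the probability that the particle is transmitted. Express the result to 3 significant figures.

E > V₀: inside the barrier k₂ = √(2m(E − V₀))/ℏ = 1.761, k₂L = 2.166.
Matching at both interfaces gives T⁻¹ = 1 + V₀² sin²(k₂L) / [4E(E − V₀)] = 1.672, hence T = 0.598.

T = 0.598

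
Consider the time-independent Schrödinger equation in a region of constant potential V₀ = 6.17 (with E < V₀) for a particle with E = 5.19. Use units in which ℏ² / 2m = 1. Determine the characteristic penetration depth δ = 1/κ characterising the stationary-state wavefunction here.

δ = 1.01

Since E < V₀ the TISE in this region is ψ'' = κ²ψ with κ = √(2m(V₀ − E))/ℏ.
κ = √(2 × 0.5 × 0.98) = 0.9899. The penetration depth is δ = 1/κ = 1.01.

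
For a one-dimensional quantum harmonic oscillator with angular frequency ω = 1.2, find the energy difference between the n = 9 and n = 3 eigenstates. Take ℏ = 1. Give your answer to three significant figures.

E_n = ℏω(n + ½), so ΔE = (9 − 3) ℏω = 6 × 1.2 = 7.200.

ΔE = 7.20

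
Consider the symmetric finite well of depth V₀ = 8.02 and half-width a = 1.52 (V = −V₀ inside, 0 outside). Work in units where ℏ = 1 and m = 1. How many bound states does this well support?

N = 4

Define the well-strength parameter z₀ = (a/ℏ)√(2mV₀) = 1.52 × √(2·1·8.02) = 6.088.
A new bound state (alternating even/odd) appears each time z₀ passes a multiple of π/2, so N = ⌊2z₀/π⌋ + 1 = ⌊3.875⌋ + 1 = 4.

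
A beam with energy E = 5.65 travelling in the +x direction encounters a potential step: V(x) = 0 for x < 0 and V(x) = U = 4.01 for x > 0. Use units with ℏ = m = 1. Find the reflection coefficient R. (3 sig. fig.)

On each side the TISE gives plane waves with k = √(2m(E − V))/ℏ: k₁ = √(2·1·5.65) = 3.362, k₂ = √(2·1·1.64) = 1.811.
Matching ψ and ψ′ at x = 0 gives r = (k₁ − k₂)/(k₁ + k₂), so R = r² = 0.08985 and T = 1 − R = 0.9102.

R = 0.0898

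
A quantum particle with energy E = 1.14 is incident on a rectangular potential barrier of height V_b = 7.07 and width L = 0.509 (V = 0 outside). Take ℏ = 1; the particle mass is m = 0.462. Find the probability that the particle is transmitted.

T = 0.195

E < V_b: inside the barrier ψ ∝ e^{±κx} with κ = √(2m(V_b − E))/ℏ = 2.341.
κL = 1.191, sinh(κL) = 1.494.
Matching ψ, ψ′ at both faces gives T = [1 + V_b² sinh²(κL) / (4E(V_b − E))]⁻¹ = 1/5.126 = 0.195.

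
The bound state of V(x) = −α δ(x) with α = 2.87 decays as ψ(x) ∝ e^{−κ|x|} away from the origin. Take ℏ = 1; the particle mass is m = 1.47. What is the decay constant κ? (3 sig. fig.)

κ = 4.22

Integrate −(ℏ²/2m)ψ'' − αδ(x)ψ = Eψ from −ε to +ε: the ψ'' term gives ψ'(0⁺) − ψ'(0⁻) and the δ term gives −(2mα/ℏ²)ψ(0).
With ψ ∝ e^{−κ|x|} this yields −2κ = −2mα/ℏ², so κ = mα/ℏ² = 4.219.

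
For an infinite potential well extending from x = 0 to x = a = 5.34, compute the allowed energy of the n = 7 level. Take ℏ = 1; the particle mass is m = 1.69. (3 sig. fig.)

E = 5.02

The infinite-well eigenfunctions ψ_n = √(2/a) sin(nπx/a) vanish at both walls, giving E_n = n²π²ℏ²/(2ma²).
E_7 = 7² × π² / (2 × 1.69 × 5.34²) = 5.018.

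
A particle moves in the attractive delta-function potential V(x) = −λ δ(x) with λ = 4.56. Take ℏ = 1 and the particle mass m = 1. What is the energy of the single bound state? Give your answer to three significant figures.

For x ≠ 0 the bound state is ψ ∝ e^{−κ|x|}; integrating the TISE across the delta gives the cusp condition 2κ = 2mλ/ℏ², so κ = 4.560.
Then E = −ℏ²κ²/(2m) = −mλ²/(2ℏ²) = -10.40.

E = -10.4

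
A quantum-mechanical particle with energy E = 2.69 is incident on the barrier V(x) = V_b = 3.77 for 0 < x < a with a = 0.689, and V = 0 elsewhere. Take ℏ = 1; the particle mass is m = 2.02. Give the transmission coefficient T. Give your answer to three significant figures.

T = 0.171

E < V_b: inside the barrier ψ ∝ e^{±κx} with κ = √(2m(V_b − E))/ℏ = 2.089.
κa = 1.439, sinh(κa) = 1.990.
The exact tunnelling result is T⁻¹ = 1 + V_b² sinh²(κa) / [4E(V_b − E)] = 5.844, so T = 0.171.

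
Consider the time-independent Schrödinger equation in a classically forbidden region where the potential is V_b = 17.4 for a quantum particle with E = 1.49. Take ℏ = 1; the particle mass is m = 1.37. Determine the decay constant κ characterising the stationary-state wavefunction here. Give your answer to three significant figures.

Since E < V_b the TISE in this region is ψ'' = κ²ψ with κ = √(2m(V_b − E))/ℏ.
κ = √(2 × 1.37 × 15.91) = 6.603.

κ = 6.60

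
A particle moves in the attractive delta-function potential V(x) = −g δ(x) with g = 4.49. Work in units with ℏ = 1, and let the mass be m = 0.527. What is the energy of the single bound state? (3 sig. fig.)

For x ≠ 0 the bound state is ψ ∝ e^{−κ|x|}; integrating the TISE across the delta gives the cusp condition 2κ = 2mg/ℏ², so κ = 2.366.
Then E = −ℏ²κ²/(2m) = −mg²/(2ℏ²) = -5.312.

E = -5.31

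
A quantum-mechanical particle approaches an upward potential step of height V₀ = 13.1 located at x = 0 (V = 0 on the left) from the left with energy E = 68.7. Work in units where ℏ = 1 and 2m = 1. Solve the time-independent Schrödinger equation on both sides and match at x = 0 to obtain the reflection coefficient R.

The wavenumbers are k₁ = √(2mE)/ℏ = 8.289 on the left and k₂ = √(2m(E − V₀))/ℏ = 7.457 on the right.
Continuity of ψ and ψ′ at the step yields the reflection amplitude r = (k₁ − k₂)/(k₁ + k₂) = 0.05284; thus R = |r|² = 0.002792, T = 0.9972.

R = 0.00279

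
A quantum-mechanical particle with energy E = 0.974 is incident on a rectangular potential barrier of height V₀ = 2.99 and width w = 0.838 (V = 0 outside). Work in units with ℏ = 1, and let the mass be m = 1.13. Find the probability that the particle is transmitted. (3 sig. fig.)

T = 0.0942

Since E < V₀ the interior solution is evanescent with decay constant κ = √(2m(V₀ − E))/ℏ = 2.135.
κw = 1.789, sinh(κw) = 2.907.
Matching ψ, ψ′ at both faces gives T = [1 + V₀² sinh²(κw) / (4E(V₀ − E))]⁻¹ = 1/10.62 = 0.0942.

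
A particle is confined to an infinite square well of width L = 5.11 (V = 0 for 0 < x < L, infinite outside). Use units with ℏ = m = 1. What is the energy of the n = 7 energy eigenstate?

E = 9.26

The infinite-well eigenfunctions ψ_n = √(2/L) sin(nπx/L) vanish at both walls, giving E_n = n²π²ℏ²/(2mL²).
E_7 = 7² × π² / (2 × 1 × 5.11²) = 9.260.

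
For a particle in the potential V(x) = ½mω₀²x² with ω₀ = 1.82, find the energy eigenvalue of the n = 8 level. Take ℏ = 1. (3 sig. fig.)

E = 15.5

Using E_n = (n + ½)ℏω₀: E_8 = 8.5 × 1.82 = 15.47.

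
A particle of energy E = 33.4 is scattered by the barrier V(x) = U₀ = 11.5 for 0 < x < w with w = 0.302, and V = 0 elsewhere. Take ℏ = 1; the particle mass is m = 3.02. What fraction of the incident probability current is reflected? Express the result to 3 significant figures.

E > U₀: inside the barrier k₂ = √(2m(E − U₀))/ℏ = 11.50, k₂w = 3.473.
Matching at both interfaces gives T⁻¹ = 1 + U₀² sin²(k₂w) / [4E(E − U₀)] = 1.005, hence T = 0.995.
R = 1 − T = 0.00477.

R = 0.00477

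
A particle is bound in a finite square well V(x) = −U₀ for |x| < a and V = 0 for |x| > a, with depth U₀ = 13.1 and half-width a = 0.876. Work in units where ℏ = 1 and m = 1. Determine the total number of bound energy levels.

Define the well-strength parameter z₀ = (a/ℏ)√(2mU₀) = 0.876 × √(2·1·13.1) = 4.484.
A new bound state (alternating even/odd) appears each time z₀ passes a multiple of π/2, so N = ⌊2z₀/π⌋ + 1 = ⌊2.855⌋ + 1 = 3.

N = 3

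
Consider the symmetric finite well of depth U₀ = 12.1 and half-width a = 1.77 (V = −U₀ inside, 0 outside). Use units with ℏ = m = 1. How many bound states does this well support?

N = 6

Define the well-strength parameter z₀ = (a/ℏ)√(2mU₀) = 1.77 × √(2·1·12.1) = 8.707.
The even/odd transcendental equations gain one root per π/2 in z₀, giving N = 1 + ⌊2z₀/π⌋ = 1 + ⌊5.543⌋ = 6.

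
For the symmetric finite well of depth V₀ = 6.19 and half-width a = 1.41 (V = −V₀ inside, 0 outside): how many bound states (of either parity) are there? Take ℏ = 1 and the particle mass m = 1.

Define the well-strength parameter z₀ = (a/ℏ)√(2mV₀) = 1.41 × √(2·1·6.19) = 4.961.
A new bound state (alternating even/odd) appears each time z₀ passes a multiple of π/2, so N = ⌊2z₀/π⌋ + 1 = ⌊3.158⌋ + 1 = 4.

N = 4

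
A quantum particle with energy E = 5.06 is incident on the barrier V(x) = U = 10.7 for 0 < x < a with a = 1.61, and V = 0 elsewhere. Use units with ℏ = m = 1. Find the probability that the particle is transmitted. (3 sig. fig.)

Since E < U the interior solution is evanescent with decay constant κ = √(2m(U − E))/ℏ = 3.359.
κa = 5.407, sinh(κa) = 111.5.
Matching ψ, ψ′ at both faces gives T = [1 + U² sinh²(κa) / (4E(U − E))]⁻¹ = 1/12470 = 0.0000802.

T = 0.0000802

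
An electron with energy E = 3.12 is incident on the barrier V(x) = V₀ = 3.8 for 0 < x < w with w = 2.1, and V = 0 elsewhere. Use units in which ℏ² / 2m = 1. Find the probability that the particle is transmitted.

Since E < V₀ the interior solution is evanescent with decay constant κ = √(2m(V₀ − E))/ℏ = 0.8246.
κw = 1.732, sinh(κw) = 2.737.
The exact tunnelling result is T⁻¹ = 1 + V₀² sinh²(κw) / [4E(V₀ − E)] = 13.74, so T = 0.0728.

T = 0.0728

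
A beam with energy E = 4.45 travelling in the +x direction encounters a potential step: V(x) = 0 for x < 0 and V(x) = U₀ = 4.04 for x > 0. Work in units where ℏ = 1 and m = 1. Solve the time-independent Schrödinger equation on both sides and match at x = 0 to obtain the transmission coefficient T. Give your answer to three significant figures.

The wavenumbers are k₁ = √(2mE)/ℏ = 2.983 on the left and k₂ = √(2m(E − U₀))/ℏ = 0.9055 on the right.
Matching ψ and ψ′ at x = 0 gives r = (k₁ − k₂)/(k₁ + k₂), so R = r² = 0.2855 and T = 1 − R = 0.7145.

T = 0.715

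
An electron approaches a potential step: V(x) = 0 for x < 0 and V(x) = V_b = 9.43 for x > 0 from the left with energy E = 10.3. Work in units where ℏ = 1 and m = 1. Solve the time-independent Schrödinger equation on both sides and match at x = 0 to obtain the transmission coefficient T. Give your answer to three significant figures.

On each side the TISE gives plane waves with k = √(2m(E − V))/ℏ: k₁ = √(2·1·10.3) = 4.539, k₂ = √(2·1·0.87) = 1.319.
Continuity of ψ and ψ′ at the step yields the reflection amplitude r = (k₁ − k₂)/(k₁ + k₂) = 0.5496; thus R = |r|² = 0.3021, T = 0.6979.

T = 0.698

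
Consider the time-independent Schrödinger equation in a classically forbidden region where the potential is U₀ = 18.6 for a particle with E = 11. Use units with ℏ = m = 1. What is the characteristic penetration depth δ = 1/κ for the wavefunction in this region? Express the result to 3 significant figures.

δ = 0.256

Since E < U₀ the TISE in this region is ψ'' = κ²ψ with κ = √(2m(U₀ − E))/ℏ.
κ = √(2 × 1 × 7.6) = 3.899. The penetration depth is δ = 1/κ = 0.256.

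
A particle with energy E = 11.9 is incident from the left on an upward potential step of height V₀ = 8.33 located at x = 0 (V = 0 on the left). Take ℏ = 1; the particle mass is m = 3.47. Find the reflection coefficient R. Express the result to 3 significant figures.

R = 0.0854

On each side the TISE gives plane waves with k = √(2m(E − V))/ℏ: k₁ = √(2·3.47·11.9) = 9.088, k₂ = √(2·3.47·3.57) = 4.978.
Matching ψ and ψ′ at x = 0 gives r = (k₁ − k₂)/(k₁ + k₂), so R = r² = 0.08539 and T = 1 − R = 0.9146.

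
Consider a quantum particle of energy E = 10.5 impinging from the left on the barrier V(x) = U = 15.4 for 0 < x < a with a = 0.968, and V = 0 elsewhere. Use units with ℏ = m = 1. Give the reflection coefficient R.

R = 0.992

E < U: inside the barrier ψ ∝ e^{±κx} with κ = √(2m(U − E))/ℏ = 3.130.
κa = 3.030, sinh(κa) = 10.33.
The exact tunnelling result is T⁻¹ = 1 + U² sinh²(κa) / [4E(U − E)] = 123.9, so T = 0.00807.
R = 1 − T = 0.992.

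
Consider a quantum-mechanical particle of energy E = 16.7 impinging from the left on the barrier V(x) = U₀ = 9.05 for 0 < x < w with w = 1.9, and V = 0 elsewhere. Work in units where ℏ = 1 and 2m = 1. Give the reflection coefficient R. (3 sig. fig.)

R = 0.105

Above the barrier the interior wavenumber is k₂ = √(2m(E − U₀))/ℏ = 2.766, giving phase k₂w = 5.255.
T = [1 + U₀² sin²(k₂w) / (4E(E − U₀))]⁻¹ = 1/1.118 = 0.895.
R = 1 − T = 0.105.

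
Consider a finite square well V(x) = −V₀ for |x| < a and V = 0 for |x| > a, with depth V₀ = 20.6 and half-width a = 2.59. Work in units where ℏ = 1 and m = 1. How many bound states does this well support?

N = 11

The dimensionless depth is z₀ = a√(2mV₀)/ℏ = 2.59 × √(41.20) = 16.62.
A new bound state (alternating even/odd) appears each time z₀ passes a multiple of π/2, so N = ⌊2z₀/π⌋ + 1 = ⌊10.58⌋ + 1 = 11.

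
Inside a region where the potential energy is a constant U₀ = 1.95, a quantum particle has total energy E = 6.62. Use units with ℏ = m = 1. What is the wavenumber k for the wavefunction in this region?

k = 3.06

With E > U₀ the solution is oscillatory, ψ ∝ e^{±ikx} with k = √(2m(E − U₀))/ℏ.
k = √(2 × 1 × 4.67) = 3.056.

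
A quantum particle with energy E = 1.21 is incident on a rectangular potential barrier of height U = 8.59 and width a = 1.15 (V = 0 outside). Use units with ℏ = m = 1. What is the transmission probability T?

E < U: inside the barrier ψ ∝ e^{±κx} with κ = √(2m(U − E))/ℏ = 3.842.
κa = 4.418, sinh(κa) = 41.47.
Matching ψ, ψ′ at both faces gives T = [1 + U² sinh²(κa) / (4E(U − E))]⁻¹ = 1/3553 = 0.000281.

T = 0.000281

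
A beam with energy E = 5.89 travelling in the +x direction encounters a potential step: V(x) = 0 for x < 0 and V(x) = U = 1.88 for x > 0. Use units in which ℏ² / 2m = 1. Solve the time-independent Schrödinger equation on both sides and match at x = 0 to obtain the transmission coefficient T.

T = 0.991

On each side the TISE gives plane waves with k = √(2m(E − V))/ℏ: k₁ = √(2·½·5.89) = 2.427, k₂ = √(2·½·4.01) = 2.002.
Continuity of ψ and ψ′ at the step yields the reflection amplitude r = (k₁ − k₂)/(k₁ + k₂) = 0.09582; thus R = |r|² = 0.009182, T = 0.9908.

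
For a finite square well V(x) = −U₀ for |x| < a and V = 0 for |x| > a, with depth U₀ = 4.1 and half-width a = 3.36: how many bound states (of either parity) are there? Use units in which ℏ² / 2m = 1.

N = 5

Define the well-strength parameter z₀ = (a/ℏ)√(2mU₀) = 3.36 × √(2·0.5·4.1) = 6.803.
A new bound state (alternating even/odd) appears each time z₀ passes a multiple of π/2, so N = ⌊2z₀/π⌋ + 1 = ⌊4.331⌋ + 1 = 5.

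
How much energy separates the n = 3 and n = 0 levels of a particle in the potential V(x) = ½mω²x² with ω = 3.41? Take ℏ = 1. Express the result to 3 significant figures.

E_n = ℏω(n + ½), so ΔE = (3 − 0) ℏω = 3 × 3.41 = 10.23.

ΔE = 10.2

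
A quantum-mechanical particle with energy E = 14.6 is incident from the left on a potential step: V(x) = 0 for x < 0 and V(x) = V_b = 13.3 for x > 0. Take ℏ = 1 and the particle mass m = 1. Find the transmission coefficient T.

The wavenumbers are k₁ = √(2mE)/ℏ = 5.404 on the left and k₂ = √(2m(E − V_b))/ℏ = 1.612 on the right.
Continuity of ψ and ψ′ at the step yields the reflection amplitude r = (k₁ − k₂)/(k₁ + k₂) = 0.5404; thus R = |r|² = 0.2920, T = 0.7080.

T = 0.708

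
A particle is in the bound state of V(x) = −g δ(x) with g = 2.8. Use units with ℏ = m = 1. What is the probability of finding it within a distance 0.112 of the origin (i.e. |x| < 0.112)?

P = 0.466

The normalised bound state is ψ = √κ e^{−κ|x|} with κ = mg/ℏ² = 2.800.
P(|x| < d) = ∫_{−d}^{d} κ e^{−2κ|x|} dx = 1 − e^{−2κd} = 1 − e^{−0.6272} = 0.4659.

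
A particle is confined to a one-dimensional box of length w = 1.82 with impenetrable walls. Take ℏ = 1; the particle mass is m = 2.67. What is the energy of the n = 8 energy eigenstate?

Requiring ψ(0) = ψ(w) = 0 quantises k = nπ/w, hence E_n = ℏ²k²/2m = n²π²ℏ²/(2mw²).
E_8 = 8² × π² / (2 × 2.67 × 1.82²) = 35.71.

E = 35.7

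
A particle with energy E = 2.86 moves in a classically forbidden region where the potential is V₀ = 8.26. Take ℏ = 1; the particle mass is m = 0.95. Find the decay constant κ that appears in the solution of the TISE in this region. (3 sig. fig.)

Since E < V₀ the TISE in this region is ψ'' = κ²ψ with κ = √(2m(V₀ − E))/ℏ.
κ = √(2 × 0.95 × 5.4) = 3.203.

κ = 3.20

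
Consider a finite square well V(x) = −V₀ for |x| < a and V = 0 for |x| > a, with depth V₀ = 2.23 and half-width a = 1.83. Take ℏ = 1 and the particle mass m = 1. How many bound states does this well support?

Define the well-strength parameter z₀ = (a/ℏ)√(2mV₀) = 1.83 × √(2·1·2.23) = 3.865.
The even/odd transcendental equations gain one root per π/2 in z₀, giving N = 1 + ⌊2z₀/π⌋ = 1 + ⌊2.460⌋ = 3.

N = 3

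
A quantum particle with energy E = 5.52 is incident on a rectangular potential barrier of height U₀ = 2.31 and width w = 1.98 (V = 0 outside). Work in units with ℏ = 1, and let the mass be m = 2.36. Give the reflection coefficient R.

R = 0.0686

E > U₀: inside the barrier k₂ = √(2m(E − U₀))/ℏ = 3.892, k₂w = 7.707.
T = [1 + U₀² sin²(k₂w) / (4E(E − U₀))]⁻¹ = 1/1.074 = 0.931.
R = 1 − T = 0.0686.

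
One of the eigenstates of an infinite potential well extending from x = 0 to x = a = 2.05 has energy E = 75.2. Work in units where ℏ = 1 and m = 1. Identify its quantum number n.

n = 8

From E_n = n²π²ℏ²/(2ma²) invert to n = √(2ma²E)/(πℏ).
n = (2.05/π) × √(2 × 1 × 75.2) = 8.003 → n = 8.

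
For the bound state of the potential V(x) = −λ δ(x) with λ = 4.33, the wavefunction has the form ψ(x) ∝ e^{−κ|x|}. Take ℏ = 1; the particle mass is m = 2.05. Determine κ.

κ = 8.88

Integrate −(ℏ²/2m)ψ'' − λδ(x)ψ = Eψ from −ε to +ε: the ψ'' term gives ψ'(0⁺) − ψ'(0⁻) and the δ term gives −(2mλ/ℏ²)ψ(0).
With ψ ∝ e^{−κ|x|} this yields −2κ = −2mλ/ℏ², so κ = mλ/ℏ² = 8.877.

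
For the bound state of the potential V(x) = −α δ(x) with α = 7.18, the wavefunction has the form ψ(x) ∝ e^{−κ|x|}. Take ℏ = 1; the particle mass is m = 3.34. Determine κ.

κ = 24.0

Integrating the TISE across x = 0 gives the cusp condition ψ'(0⁺) − ψ'(0⁻) = −(2mα/ℏ²)ψ(0).
With ψ ∝ e^{−κ|x|} this yields −2κ = −2mα/ℏ², so κ = mα/ℏ² = 23.98.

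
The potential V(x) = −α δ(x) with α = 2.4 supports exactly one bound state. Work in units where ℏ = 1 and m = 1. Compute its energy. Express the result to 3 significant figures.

E = -2.88

The bound state is ψ(x) = √κ e^{−κ|x|}. The derivative jump ψ'(0⁺) − ψ'(0⁻) = −(2mα/ℏ²)ψ(0) fixes κ = mα/ℏ² = 2.400.
Then E = −ℏ²κ²/(2m) = −mα²/(2ℏ²) = -2.880.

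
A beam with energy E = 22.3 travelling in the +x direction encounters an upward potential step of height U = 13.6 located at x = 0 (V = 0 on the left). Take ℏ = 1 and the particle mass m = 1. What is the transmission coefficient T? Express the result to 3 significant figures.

T = 0.947

On each side the TISE gives plane waves with k = √(2m(E − V))/ℏ: k₁ = √(2·1·22.3) = 6.678, k₂ = √(2·1·8.7) = 4.171.
Continuity of ψ and ψ′ at the step yields the reflection amplitude r = (k₁ − k₂)/(k₁ + k₂) = 0.2311; thus R = |r|² = 0.05339, T = 0.9466.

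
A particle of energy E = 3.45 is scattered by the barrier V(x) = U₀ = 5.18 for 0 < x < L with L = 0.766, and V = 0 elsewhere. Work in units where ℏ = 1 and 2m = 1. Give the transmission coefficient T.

T = 0.387

Since E < U₀ the interior solution is evanescent with decay constant κ = √(2m(U₀ − E))/ℏ = 1.315.
κL = 1.008, sinh(κL) = 1.187.
Matching ψ, ψ′ at both faces gives T = [1 + U₀² sinh²(κL) / (4E(U₀ − E))]⁻¹ = 1/2.583 = 0.387.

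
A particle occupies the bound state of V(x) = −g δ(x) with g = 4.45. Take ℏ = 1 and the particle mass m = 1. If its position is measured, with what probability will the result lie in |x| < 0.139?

The normalised bound state is ψ = √κ e^{−κ|x|} with κ = mg/ℏ² = 4.450.
P(|x| < d) = ∫_{−d}^{d} κ e^{−2κ|x|} dx = 1 − e^{−2κd} = 1 − e^{−1.237} = 0.7098.

P = 0.710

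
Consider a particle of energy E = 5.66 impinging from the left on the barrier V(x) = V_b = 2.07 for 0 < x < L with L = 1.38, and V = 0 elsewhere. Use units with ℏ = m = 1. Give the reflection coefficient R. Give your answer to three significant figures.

E > V_b: inside the barrier k₂ = √(2m(E − V_b))/ℏ = 2.680, k₂L = 3.698.
T = [1 + V_b² sin²(k₂L) / (4E(E − V_b))]⁻¹ = 1/1.015 = 0.986.
R = 1 − T = 0.0145.

R = 0.0145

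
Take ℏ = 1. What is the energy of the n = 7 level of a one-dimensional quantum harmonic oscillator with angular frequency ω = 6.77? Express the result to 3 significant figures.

The oscillator eigenvalues are E_n = ℏω(n + ½), so E_7 = 6.77 × 7.5 = 50.78.

E = 50.8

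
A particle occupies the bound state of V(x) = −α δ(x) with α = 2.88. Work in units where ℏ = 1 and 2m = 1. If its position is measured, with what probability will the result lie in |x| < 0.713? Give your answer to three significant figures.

P = 0.872

The normalised bound state is ψ = √κ e^{−κ|x|} with κ = mα/ℏ² = 1.440.
P(|x| < d) = ∫_{−d}^{d} κ e^{−2κ|x|} dx = 1 − e^{−2κd} = 1 − e^{−2.053} = 0.8717.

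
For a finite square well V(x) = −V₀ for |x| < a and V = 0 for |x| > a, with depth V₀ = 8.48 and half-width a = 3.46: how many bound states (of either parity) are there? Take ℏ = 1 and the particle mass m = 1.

N = 10

Define the well-strength parameter z₀ = (a/ℏ)√(2mV₀) = 3.46 × √(2·1·8.48) = 14.25.
The even/odd transcendental equations gain one root per π/2 in z₀, giving N = 1 + ⌊2z₀/π⌋ = 1 + ⌊9.071⌋ = 10.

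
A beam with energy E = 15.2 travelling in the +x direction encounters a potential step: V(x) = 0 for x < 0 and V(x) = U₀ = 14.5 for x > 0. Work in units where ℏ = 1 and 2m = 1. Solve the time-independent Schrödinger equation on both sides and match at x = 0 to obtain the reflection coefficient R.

R = 0.418

On each side the TISE gives plane waves with k = √(2m(E − V))/ℏ: k₁ = √(2·½·15.2) = 3.899, k₂ = √(2·½·0.7) = 0.8367.
Continuity of ψ and ψ′ at the step yields the reflection amplitude r = (k₁ − k₂)/(k₁ + k₂) = 0.6466; thus R = |r|² = 0.4181, T = 0.5819.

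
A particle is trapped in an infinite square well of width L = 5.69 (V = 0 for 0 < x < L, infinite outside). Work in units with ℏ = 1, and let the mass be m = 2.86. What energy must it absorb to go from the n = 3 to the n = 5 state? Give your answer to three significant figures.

ΔE = 0.853

E_n = n²π²ℏ²/(2mL²), so ΔE = (5² − 3²) π²ℏ²/(2mL²).
ΔE = 16 × π² / (2 × 2.86 × 5.69²) = 0.8527.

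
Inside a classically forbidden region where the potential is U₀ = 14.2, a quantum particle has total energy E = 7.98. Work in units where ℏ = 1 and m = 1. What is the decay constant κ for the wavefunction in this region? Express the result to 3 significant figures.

Since E < U₀ the TISE in this region is ψ'' = κ²ψ with κ = √(2m(U₀ − E))/ℏ.
κ = √(2 × 1 × 6.22) = 3.527.

κ = 3.53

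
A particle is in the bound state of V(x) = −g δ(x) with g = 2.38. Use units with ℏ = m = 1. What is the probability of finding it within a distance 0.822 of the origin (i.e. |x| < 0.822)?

P = 0.980

The normalised bound state is ψ = √κ e^{−κ|x|} with κ = mg/ℏ² = 2.380.
P(|x| < d) = ∫_{−d}^{d} κ e^{−2κ|x|} dx = 1 − e^{−2κd} = 1 − e^{−3.913} = 0.9800.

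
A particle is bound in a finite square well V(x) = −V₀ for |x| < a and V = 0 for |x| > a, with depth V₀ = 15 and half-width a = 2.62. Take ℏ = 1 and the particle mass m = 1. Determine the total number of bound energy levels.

N = 10

The dimensionless depth is z₀ = a√(2mV₀)/ℏ = 2.62 × √(30.00) = 14.35.
The even/odd transcendental equations gain one root per π/2 in z₀, giving N = 1 + ⌊2z₀/π⌋ = 1 + ⌊9.136⌋ = 10.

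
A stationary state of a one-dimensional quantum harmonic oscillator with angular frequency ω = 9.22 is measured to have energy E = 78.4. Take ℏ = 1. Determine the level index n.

E_n = ℏω(n + ½) ⇒ n = E/(ℏω) − ½ = 78.4/9.22 − 0.5 = 8.003 → n = 8.

n = 8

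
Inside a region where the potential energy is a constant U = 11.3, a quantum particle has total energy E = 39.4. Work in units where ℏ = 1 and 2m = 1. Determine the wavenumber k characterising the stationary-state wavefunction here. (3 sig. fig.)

With E > U the solution is oscillatory, ψ ∝ e^{±ikx} with k = √(2m(E − U))/ℏ.
k = √(2 × 0.5 × 28.1) = 5.301.

k = 5.30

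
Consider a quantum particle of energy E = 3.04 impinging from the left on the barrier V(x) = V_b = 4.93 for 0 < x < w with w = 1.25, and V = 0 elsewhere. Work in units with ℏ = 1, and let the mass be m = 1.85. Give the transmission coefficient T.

T = 0.00508

Since E < V_b the interior solution is evanescent with decay constant κ = √(2m(V_b − E))/ℏ = 2.644.
κw = 3.306, sinh(κw) = 13.61.
The exact tunnelling result is T⁻¹ = 1 + V_b² sinh²(κw) / [4E(V_b − E)] = 197.0, so T = 0.00508.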